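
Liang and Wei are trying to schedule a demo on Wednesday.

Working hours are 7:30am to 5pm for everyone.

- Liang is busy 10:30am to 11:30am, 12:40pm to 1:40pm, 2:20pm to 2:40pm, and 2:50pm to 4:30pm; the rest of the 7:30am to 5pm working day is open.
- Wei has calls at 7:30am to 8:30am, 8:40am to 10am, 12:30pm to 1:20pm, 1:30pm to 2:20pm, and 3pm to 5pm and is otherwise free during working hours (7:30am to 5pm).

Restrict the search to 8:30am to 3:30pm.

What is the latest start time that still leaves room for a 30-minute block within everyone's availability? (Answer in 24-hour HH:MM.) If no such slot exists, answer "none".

12:00

Liang free within 07:30–17:00: 07:30–10:30, 11:30–12:40, 13:40–14:20, 14:40–14:50, 16:30–17:00.
Wei free within 07:30–17:00: 08:30–08:40, 10:00–12:30, 13:20–13:30, 14:20–15:00.
Liang ∩ Wei: 08:30–08:40, 10:00–10:30, 11:30–12:30, 14:40–14:50.
Restricted to 08:30–15:30: 08:30–08:40, 10:00–10:30, 11:30–12:30, 14:40–14:50.
Windows ≥ 30 min: 10:00–10:30, 11:30–12:30.
Latest start in the last window 11:30–12:30 is 12:30 − 30 min = 12:00.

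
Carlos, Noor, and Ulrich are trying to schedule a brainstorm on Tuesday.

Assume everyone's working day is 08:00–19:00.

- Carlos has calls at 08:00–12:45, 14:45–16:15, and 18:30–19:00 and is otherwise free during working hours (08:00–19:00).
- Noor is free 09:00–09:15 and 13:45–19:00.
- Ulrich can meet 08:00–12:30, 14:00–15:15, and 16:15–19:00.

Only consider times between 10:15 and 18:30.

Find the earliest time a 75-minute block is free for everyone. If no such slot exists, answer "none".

Carlos free within 08:00–19:00: 12:45–14:45, 16:15–18:30.
Carlos ∩ Noor: 13:45–14:45, 16:15–18:30.
Carlos ∩ Noor ∩ Ulrich: 14:00–14:45, 16:15–18:30.
Restricted to 10:15–18:30: 14:00–14:45, 16:15–18:30.
Windows ≥ 75 min: 16:15–18:30.
Earliest such window starts at 16:15.

16:15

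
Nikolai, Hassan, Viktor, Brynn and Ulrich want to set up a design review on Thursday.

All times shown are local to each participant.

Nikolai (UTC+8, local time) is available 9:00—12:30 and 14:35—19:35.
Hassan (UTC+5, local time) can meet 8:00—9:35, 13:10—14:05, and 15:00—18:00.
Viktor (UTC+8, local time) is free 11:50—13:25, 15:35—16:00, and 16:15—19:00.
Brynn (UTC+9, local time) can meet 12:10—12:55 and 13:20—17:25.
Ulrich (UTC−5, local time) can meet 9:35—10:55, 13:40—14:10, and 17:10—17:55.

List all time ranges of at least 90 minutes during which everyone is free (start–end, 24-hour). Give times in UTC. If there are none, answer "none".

none

Nikolai → UTC: 01:00–04:30, 06:35–11:35.
Hassan → UTC: 03:00–04:35, 08:10–09:05, 10:00–13:00.
Viktor → UTC: 03:50–05:25, 07:35–08:00, 08:15–11:00.
Brynn → UTC: 03:10–03:55, 04:20–08:25.
Ulrich → UTC: 14:35–15:55, 18:40–19:10, 22:10–22:55.
Nikolai ∩ Hassan: 03:00–04:30, 08:10–09:05, 10:00–11:35.
Nikolai ∩ Hassan ∩ Viktor: 03:50–04:30, 08:15–09:05, 10:00–11:00.
Nikolai ∩ Hassan ∩ Viktor ∩ Brynn: 03:50–03:55, 04:20–04:30, 08:15–08:25.
Nikolai ∩ Hassan ∩ Viktor ∩ Brynn ∩ Ulrich: (none).
Windows ≥ 90 min: (none).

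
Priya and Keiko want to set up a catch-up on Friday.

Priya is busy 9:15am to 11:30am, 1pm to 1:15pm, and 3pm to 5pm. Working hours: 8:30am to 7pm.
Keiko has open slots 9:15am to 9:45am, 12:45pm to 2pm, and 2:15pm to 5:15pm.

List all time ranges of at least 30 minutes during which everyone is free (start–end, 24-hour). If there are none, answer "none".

Priya free within 08:30–19:00: 08:30–09:15, 11:30–13:00, 13:15–15:00, 17:00–19:00.
Priya ∩ Keiko: 12:45–13:00, 13:15–14:00, 14:15–15:00, 17:00–17:15.
Windows ≥ 30 min: 13:15–14:00, 14:15–15:00.

13:15–14:00, 14:15–15:00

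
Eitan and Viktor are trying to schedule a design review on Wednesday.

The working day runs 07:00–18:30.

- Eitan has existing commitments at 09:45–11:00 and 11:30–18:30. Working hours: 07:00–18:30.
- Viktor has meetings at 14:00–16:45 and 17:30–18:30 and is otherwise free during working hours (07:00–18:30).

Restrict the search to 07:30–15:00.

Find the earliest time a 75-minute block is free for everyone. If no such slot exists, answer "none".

07:30

Eitan free within 07:00–18:30: 07:00–09:45, 11:00–11:30.
Viktor free within 07:00–18:30: 07:00–14:00, 16:45–17:30.
Eitan ∩ Viktor: 07:00–09:45, 11:00–11:30.
Restricted to 07:30–15:00: 07:30–09:45, 11:00–11:30.
Windows ≥ 75 min: 07:30–09:45.
Earliest such window starts at 07:30.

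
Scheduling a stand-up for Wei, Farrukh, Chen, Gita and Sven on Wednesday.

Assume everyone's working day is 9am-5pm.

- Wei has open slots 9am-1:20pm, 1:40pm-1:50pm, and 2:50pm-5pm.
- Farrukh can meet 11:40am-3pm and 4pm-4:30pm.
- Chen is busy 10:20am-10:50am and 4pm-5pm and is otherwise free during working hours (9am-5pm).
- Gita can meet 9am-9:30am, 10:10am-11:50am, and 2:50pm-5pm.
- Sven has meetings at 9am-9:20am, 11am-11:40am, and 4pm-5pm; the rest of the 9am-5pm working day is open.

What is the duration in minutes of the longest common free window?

Chen free within 09:00–17:00: 09:00–10:20, 10:50–16:00.
Sven free within 09:00–17:00: 09:20–11:00, 11:40–16:00.
Wei ∩ Farrukh: 11:40–13:20, 13:40–13:50, 14:50–15:00, 16:00–16:30.
Wei ∩ Farrukh ∩ Chen: 11:40–13:20, 13:40–13:50, 14:50–15:00.
Wei ∩ Farrukh ∩ Chen ∩ Gita: 11:40–11:50, 14:50–15:00.
Wei ∩ Farrukh ∩ Chen ∩ Gita ∩ Sven: 11:40–11:50, 14:50–15:00.
Common window lengths: 10, 10 min; longest is 10.

10 minutes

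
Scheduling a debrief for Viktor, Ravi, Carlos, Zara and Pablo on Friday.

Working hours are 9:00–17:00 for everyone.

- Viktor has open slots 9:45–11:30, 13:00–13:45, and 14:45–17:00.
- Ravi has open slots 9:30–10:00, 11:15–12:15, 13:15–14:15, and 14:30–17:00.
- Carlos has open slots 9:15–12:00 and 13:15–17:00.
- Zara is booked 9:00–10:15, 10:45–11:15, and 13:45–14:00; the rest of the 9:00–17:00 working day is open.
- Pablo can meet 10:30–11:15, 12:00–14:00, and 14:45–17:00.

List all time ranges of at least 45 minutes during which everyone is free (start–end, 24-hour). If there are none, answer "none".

Zara free within 09:00–17:00: 10:15–10:45, 11:15–13:45, 14:00–17:00.
Viktor ∩ Ravi: 09:45–10:00, 11:15–11:30, 13:15–13:45, 14:45–17:00.
Viktor ∩ Ravi ∩ Carlos: 09:45–10:00, 11:15–11:30, 13:15–13:45, 14:45–17:00.
Viktor ∩ Ravi ∩ Carlos ∩ Zara: 11:15–11:30, 13:15–13:45, 14:45–17:00.
Viktor ∩ Ravi ∩ Carlos ∩ Zara ∩ Pablo: 13:15–13:45, 14:45–17:00.
Windows ≥ 45 min: 14:45–17:00.

14:45–17:00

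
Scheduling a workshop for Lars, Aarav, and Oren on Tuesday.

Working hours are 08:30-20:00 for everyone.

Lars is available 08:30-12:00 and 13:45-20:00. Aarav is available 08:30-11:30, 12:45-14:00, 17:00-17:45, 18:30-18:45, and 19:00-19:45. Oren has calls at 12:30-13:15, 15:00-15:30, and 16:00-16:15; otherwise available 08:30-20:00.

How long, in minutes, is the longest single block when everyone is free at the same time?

Oren free within 08:30–20:00: 08:30–12:30, 13:15–15:00, 15:30–16:00, 16:15–20:00.
Lars ∩ Aarav: 08:30–11:30, 13:45–14:00, 17:00–17:45, 18:30–18:45, 19:00–19:45.
Lars ∩ Aarav ∩ Oren: 08:30–11:30, 13:45–14:00, 17:00–17:45, 18:30–18:45, 19:00–19:45.
Common window lengths: 180, 15, 45, 15, 45 min; longest is 180.

180 minutes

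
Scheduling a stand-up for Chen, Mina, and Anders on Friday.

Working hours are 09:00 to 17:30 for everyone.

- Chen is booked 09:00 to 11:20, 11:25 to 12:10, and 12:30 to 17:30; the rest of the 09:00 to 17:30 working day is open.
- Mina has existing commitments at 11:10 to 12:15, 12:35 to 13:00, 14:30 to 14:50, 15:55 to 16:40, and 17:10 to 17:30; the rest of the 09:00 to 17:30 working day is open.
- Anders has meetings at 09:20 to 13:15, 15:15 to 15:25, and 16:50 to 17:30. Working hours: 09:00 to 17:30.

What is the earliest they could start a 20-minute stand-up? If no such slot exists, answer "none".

none

Chen free within 09:00–17:30: 11:20–11:25, 12:10–12:30.
Mina free within 09:00–17:30: 09:00–11:10, 12:15–12:35, 13:00–14:30, 14:50–15:55, 16:40–17:10.
Anders free within 09:00–17:30: 09:00–09:20, 13:15–15:15, 15:25–16:50.
Chen ∩ Mina: 12:15–12:30.
Chen ∩ Mina ∩ Anders: (none).
Windows ≥ 20 min: (none).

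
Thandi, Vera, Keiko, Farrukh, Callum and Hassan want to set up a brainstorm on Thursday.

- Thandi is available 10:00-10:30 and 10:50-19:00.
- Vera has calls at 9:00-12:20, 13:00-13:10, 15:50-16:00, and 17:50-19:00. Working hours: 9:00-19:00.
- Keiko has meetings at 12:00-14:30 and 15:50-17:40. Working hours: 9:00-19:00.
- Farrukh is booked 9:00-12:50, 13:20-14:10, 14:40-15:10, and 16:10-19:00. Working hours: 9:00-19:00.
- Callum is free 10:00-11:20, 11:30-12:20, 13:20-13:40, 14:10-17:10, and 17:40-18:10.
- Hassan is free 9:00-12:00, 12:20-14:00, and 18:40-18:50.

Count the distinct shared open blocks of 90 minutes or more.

0

Vera free within 09:00–19:00: 12:20–13:00, 13:10–15:50, 16:00–17:50.
Keiko free within 09:00–19:00: 09:00–12:00, 14:30–15:50, 17:40–19:00.
Farrukh free within 09:00–19:00: 12:50–13:20, 14:10–14:40, 15:10–16:10.
Thandi ∩ Vera: 12:20–13:00, 13:10–15:50, 16:00–17:50.
Thandi ∩ Vera ∩ Keiko: 14:30–15:50, 17:40–17:50.
Thandi ∩ Vera ∩ Keiko ∩ Farrukh: 14:30–14:40, 15:10–15:50.
Thandi ∩ Vera ∩ Keiko ∩ Farrukh ∩ Callum: 14:30–14:40, 15:10–15:50.
Thandi ∩ Vera ∩ Keiko ∩ Farrukh ∩ Callum ∩ Hassan: (none).
Windows ≥ 90 min: (none).
That's 0 windows.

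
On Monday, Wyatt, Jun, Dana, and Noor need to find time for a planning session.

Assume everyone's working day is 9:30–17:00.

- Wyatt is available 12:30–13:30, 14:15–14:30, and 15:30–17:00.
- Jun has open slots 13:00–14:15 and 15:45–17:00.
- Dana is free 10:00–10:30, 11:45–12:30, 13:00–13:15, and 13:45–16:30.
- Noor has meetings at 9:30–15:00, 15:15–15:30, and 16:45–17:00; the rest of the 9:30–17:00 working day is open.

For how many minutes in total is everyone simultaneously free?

Noor free within 09:30–17:00: 15:00–15:15, 15:30–16:45.
Wyatt ∩ Jun: 13:00–13:30, 15:45–17:00.
Wyatt ∩ Jun ∩ Dana: 13:00–13:15, 15:45–16:30.
Wyatt ∩ Jun ∩ Dana ∩ Noor: 15:45–16:30.
Total common minutes: 45.

45 minutes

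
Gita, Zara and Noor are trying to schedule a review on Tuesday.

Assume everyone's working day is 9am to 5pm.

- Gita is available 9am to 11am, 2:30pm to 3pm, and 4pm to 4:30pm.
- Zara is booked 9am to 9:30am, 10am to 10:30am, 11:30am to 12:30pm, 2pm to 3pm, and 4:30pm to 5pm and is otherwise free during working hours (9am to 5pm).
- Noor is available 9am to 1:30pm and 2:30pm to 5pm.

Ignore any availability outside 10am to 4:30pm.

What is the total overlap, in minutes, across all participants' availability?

Zara free within 09:00–17:00: 09:30–10:00, 10:30–11:30, 12:30–14:00, 15:00–16:30.
Gita ∩ Zara: 09:30–10:00, 10:30–11:00, 16:00–16:30.
Gita ∩ Zara ∩ Noor: 09:30–10:00, 10:30–11:00, 16:00–16:30.
Restricted to 10:00–16:30: 10:30–11:00, 16:00–16:30.
Total common minutes: 30 + 30 = 60.

60 minutes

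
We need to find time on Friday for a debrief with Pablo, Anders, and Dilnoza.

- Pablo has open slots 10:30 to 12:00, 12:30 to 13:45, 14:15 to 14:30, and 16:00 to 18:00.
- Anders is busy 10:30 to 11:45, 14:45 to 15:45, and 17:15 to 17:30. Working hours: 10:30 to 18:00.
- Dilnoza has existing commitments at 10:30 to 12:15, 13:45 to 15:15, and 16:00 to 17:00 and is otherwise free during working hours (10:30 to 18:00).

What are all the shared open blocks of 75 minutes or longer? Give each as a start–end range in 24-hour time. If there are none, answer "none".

Anders free within 10:30–18:00: 11:45–14:45, 15:45–17:15, 17:30–18:00.
Dilnoza free within 10:30–18:00: 12:15–13:45, 15:15–16:00, 17:00–18:00.
Pablo ∩ Anders: 11:45–12:00, 12:30–13:45, 14:15–14:30, 16:00–17:15, 17:30–18:00.
Pablo ∩ Anders ∩ Dilnoza: 12:30–13:45, 17:00–17:15, 17:30–18:00.
Windows ≥ 75 min: 12:30–13:45.

12:30–13:45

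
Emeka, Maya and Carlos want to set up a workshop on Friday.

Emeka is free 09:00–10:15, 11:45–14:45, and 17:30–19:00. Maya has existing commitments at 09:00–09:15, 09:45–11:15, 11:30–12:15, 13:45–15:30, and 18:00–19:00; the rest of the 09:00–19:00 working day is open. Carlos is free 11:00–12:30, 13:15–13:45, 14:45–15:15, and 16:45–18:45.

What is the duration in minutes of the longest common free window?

30 minutes

Maya free within 09:00–19:00: 09:15–09:45, 11:15–11:30, 12:15–13:45, 15:30–18:00.
Emeka ∩ Maya: 09:15–09:45, 12:15–13:45, 17:30–18:00.
Emeka ∩ Maya ∩ Carlos: 12:15–12:30, 13:15–13:45, 17:30–18:00.
Common window lengths: 15, 30, 30 min; longest is 30.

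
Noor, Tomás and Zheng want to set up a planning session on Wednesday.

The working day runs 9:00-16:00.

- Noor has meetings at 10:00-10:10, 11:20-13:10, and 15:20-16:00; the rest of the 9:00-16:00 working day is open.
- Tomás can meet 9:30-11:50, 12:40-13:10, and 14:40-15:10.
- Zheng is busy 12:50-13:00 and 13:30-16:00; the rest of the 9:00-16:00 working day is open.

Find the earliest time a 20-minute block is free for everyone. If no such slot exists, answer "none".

Noor free within 09:00–16:00: 09:00–10:00, 10:10–11:20, 13:10–15:20.
Zheng free within 09:00–16:00: 09:00–12:50, 13:00–13:30.
Noor ∩ Tomás: 09:30–10:00, 10:10–11:20, 14:40–15:10.
Noor ∩ Tomás ∩ Zheng: 09:30–10:00, 10:10–11:20.
Windows ≥ 20 min: 09:30–10:00, 10:10–11:20.
Earliest such window starts at 09:30.

09:30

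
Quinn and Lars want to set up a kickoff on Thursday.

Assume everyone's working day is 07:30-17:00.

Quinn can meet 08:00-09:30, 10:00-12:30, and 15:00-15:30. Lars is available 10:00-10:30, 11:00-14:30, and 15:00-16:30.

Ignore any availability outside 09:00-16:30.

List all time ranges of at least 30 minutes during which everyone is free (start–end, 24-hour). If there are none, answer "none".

10:00–10:30, 11:00–12:30, 15:00–15:30

Quinn ∩ Lars: 10:00–10:30, 11:00–12:30, 15:00–15:30.
Restricted to 09:00–16:30: 10:00–10:30, 11:00–12:30, 15:00–15:30.
Windows ≥ 30 min: 10:00–10:30, 11:00–12:30, 15:00–15:30.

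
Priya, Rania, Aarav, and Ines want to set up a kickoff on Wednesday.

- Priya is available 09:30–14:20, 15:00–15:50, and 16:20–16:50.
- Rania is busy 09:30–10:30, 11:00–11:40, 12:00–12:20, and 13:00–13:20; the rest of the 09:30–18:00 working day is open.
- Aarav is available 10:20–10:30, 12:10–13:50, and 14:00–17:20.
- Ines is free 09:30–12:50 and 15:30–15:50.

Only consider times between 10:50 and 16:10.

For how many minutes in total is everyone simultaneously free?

Rania free within 09:30–18:00: 10:30–11:00, 11:40–12:00, 12:20–13:00, 13:20–18:00.
Priya ∩ Rania: 10:30–11:00, 11:40–12:00, 12:20–13:00, 13:20–14:20, 15:00–15:50, 16:20–16:50.
Priya ∩ Rania ∩ Aarav: 12:20–13:00, 13:20–13:50, 14:00–14:20, 15:00–15:50, 16:20–16:50.
Priya ∩ Rania ∩ Aarav ∩ Ines: 12:20–12:50, 15:30–15:50.
Restricted to 10:50–16:10: 12:20–12:50, 15:30–15:50.
Total common minutes: 30 + 20 = 50.

50 minutes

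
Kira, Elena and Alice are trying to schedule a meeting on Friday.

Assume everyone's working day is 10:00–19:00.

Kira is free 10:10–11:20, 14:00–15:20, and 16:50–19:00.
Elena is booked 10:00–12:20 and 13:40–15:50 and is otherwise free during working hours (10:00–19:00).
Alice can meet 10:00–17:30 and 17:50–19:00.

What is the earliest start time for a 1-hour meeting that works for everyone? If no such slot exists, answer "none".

Elena free within 10:00–19:00: 12:20–13:40, 15:50–19:00.
Kira ∩ Elena: 16:50–19:00.
Kira ∩ Elena ∩ Alice: 16:50–17:30, 17:50–19:00.
Windows ≥ 60 min: 17:50–19:00.
Earliest such window starts at 17:50.

17:50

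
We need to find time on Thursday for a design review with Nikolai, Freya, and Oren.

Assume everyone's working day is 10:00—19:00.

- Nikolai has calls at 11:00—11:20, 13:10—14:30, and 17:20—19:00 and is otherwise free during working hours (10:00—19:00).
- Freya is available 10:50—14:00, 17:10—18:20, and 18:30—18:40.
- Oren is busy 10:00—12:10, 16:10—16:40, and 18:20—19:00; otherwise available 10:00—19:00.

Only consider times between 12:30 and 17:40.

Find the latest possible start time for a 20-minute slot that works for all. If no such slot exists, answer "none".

12:50

Nikolai free within 10:00–19:00: 10:00–11:00, 11:20–13:10, 14:30–17:20.
Oren free within 10:00–19:00: 12:10–16:10, 16:40–18:20.
Nikolai ∩ Freya: 10:50–11:00, 11:20–13:10, 17:10–17:20.
Nikolai ∩ Freya ∩ Oren: 12:10–13:10, 17:10–17:20.
Restricted to 12:30–17:40: 12:30–13:10, 17:10–17:20.
Windows ≥ 20 min: 12:30–13:10.
Latest start in the last window 12:30–13:10 is 13:10 − 20 min = 12:50.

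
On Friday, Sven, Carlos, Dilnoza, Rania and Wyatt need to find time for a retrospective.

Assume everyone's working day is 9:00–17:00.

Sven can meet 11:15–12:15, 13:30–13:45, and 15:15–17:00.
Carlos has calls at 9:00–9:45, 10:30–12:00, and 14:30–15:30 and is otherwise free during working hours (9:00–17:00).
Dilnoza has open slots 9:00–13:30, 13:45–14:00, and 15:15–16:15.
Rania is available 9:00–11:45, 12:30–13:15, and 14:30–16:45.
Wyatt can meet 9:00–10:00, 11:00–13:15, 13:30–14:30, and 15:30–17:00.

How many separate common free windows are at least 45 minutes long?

1

Carlos free within 09:00–17:00: 09:45–10:30, 12:00–14:30, 15:30–17:00.
Sven ∩ Carlos: 12:00–12:15, 13:30–13:45, 15:30–17:00.
Sven ∩ Carlos ∩ Dilnoza: 12:00–12:15, 15:30–16:15.
Sven ∩ Carlos ∩ Dilnoza ∩ Rania: 15:30–16:15.
Sven ∩ Carlos ∩ Dilnoza ∩ Rania ∩ Wyatt: 15:30–16:15.
Windows ≥ 45 min: 15:30–16:15.
That's 1 window.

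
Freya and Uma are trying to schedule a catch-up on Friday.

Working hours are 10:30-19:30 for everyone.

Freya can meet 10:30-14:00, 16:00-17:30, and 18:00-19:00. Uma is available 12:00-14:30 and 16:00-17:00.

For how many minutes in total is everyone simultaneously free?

180 minutes

Freya ∩ Uma: 12:00–14:00, 16:00–17:00.
Total common minutes: 120 + 60 = 180.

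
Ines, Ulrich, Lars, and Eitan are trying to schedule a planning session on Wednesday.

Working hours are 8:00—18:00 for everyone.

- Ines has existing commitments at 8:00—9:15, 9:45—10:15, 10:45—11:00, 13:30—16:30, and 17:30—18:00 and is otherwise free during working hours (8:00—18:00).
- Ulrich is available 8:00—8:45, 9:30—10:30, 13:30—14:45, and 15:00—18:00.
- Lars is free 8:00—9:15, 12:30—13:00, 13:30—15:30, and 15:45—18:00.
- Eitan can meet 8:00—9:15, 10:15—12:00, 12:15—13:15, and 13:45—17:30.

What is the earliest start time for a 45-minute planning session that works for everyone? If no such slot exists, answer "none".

Ines free within 08:00–18:00: 09:15–09:45, 10:15–10:45, 11:00–13:30, 16:30–17:30.
Ines ∩ Ulrich: 09:30–09:45, 10:15–10:30, 16:30–17:30.
Ines ∩ Ulrich ∩ Lars: 16:30–17:30.
Ines ∩ Ulrich ∩ Lars ∩ Eitan: 16:30–17:30.
Windows ≥ 45 min: 16:30–17:30.
Earliest such window starts at 16:30.

16:30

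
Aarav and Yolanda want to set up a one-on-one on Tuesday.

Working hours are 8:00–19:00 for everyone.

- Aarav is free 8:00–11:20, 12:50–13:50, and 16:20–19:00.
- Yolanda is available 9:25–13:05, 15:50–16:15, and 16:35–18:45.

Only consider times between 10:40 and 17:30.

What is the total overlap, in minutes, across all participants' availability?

Aarav ∩ Yolanda: 09:25–11:20, 12:50–13:05, 16:35–18:45.
Restricted to 10:40–17:30: 10:40–11:20, 12:50–13:05, 16:35–17:30.
Total common minutes: 40 + 15 + 55 = 110.

110 minutes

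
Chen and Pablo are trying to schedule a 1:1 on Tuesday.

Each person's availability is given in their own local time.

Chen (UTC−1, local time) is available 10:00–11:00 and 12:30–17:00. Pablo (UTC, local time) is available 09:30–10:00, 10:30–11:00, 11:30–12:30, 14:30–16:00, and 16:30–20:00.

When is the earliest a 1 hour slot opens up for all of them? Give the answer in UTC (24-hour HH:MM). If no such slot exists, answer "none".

Chen → UTC: 11:00–12:00, 13:30–18:00.
Pablo → UTC: 09:30–10:00, 10:30–11:00, 11:30–12:30, 14:30–16:00, 16:30–20:00.
Chen ∩ Pablo: 11:30–12:00, 14:30–16:00, 16:30–18:00.
Windows ≥ 60 min: 14:30–16:00, 16:30–18:00.
Earliest such window starts at 14:30.

14:30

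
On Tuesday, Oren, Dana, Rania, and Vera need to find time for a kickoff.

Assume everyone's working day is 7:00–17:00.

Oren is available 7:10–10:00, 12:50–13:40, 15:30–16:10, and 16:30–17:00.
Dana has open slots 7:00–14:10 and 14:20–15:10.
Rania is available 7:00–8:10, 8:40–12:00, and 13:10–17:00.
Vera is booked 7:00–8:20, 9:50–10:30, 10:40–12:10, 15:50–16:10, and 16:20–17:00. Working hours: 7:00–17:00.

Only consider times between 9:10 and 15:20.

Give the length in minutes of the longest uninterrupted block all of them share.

Vera free within 07:00–17:00: 08:20–09:50, 10:30–10:40, 12:10–15:50, 16:10–16:20.
Oren ∩ Dana: 07:10–10:00, 12:50–13:40.
Oren ∩ Dana ∩ Rania: 07:10–08:10, 08:40–10:00, 13:10–13:40.
Oren ∩ Dana ∩ Rania ∩ Vera: 08:40–09:50, 13:10–13:40.
Restricted to 09:10–15:20: 09:10–09:50, 13:10–13:40.
Common window lengths: 40, 30 min; longest is 40.

40 minutes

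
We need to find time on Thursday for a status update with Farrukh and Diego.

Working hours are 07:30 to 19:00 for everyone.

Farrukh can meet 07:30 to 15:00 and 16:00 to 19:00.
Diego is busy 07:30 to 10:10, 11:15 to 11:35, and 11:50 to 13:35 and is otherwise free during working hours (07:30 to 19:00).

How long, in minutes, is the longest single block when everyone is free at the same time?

Diego free within 07:30–19:00: 10:10–11:15, 11:35–11:50, 13:35–19:00.
Farrukh ∩ Diego: 10:10–11:15, 11:35–11:50, 13:35–15:00, 16:00–19:00.
Common window lengths: 65, 15, 85, 180 min; longest is 180.

180 minutes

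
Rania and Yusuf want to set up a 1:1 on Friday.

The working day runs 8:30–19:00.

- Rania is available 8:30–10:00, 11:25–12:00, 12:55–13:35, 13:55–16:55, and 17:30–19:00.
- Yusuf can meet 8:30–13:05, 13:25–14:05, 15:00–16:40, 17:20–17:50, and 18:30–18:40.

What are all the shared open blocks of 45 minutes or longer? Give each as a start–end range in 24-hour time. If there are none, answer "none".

08:30–10:00, 15:00–16:40

Rania ∩ Yusuf: 08:30–10:00, 11:25–12:00, 12:55–13:05, 13:25–13:35, 13:55–14:05, 15:00–16:40, 17:30–17:50, 18:30–18:40.
Windows ≥ 45 min: 08:30–10:00, 15:00–16:40.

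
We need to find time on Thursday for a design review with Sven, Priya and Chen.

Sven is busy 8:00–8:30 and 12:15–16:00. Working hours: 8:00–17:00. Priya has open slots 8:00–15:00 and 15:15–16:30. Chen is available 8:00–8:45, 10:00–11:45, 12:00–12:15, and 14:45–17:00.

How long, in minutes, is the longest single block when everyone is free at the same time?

Sven free within 08:00–17:00: 08:30–12:15, 16:00–17:00.
Sven ∩ Priya: 08:30–12:15, 16:00–16:30.
Sven ∩ Priya ∩ Chen: 08:30–08:45, 10:00–11:45, 12:00–12:15, 16:00–16:30.
Common window lengths: 15, 105, 15, 30 min; longest is 105.

105 minutes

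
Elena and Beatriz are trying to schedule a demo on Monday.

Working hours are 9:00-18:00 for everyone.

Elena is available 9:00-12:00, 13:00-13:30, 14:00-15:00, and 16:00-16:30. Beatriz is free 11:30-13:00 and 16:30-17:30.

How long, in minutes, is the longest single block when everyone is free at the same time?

Elena ∩ Beatriz: 11:30–12:00.
Single common window of 30 minutes.

30 minutes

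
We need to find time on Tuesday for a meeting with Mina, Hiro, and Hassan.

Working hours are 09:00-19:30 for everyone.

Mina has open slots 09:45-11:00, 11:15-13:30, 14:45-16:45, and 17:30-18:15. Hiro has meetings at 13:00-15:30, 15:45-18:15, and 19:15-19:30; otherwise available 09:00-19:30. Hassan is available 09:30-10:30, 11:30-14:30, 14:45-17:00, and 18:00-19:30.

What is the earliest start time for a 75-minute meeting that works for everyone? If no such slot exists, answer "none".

11:30

Hiro free within 09:00–19:30: 09:00–13:00, 15:30–15:45, 18:15–19:15.
Mina ∩ Hiro: 09:45–11:00, 11:15–13:00, 15:30–15:45.
Mina ∩ Hiro ∩ Hassan: 09:45–10:30, 11:30–13:00, 15:30–15:45.
Windows ≥ 75 min: 11:30–13:00.
Earliest such window starts at 11:30.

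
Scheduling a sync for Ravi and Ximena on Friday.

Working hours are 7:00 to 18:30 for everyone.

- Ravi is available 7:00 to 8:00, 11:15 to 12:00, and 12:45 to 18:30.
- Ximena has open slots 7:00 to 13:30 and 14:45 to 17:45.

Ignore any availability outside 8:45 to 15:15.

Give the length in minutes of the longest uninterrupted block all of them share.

Ravi ∩ Ximena: 07:00–08:00, 11:15–12:00, 12:45–13:30, 14:45–17:45.
Restricted to 08:45–15:15: 11:15–12:00, 12:45–13:30, 14:45–15:15.
Common window lengths: 45, 45, 30 min; longest is 45.

45 minutes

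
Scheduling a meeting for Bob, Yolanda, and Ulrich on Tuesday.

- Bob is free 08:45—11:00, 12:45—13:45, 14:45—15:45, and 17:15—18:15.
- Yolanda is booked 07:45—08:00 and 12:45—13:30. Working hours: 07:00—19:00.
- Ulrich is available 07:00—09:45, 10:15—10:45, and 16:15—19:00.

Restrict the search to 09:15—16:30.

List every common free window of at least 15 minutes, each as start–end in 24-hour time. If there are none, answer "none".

09:15–09:45, 10:15–10:45

Yolanda free within 07:00–19:00: 07:00–07:45, 08:00–12:45, 13:30–19:00.
Bob ∩ Yolanda: 08:45–11:00, 13:30–13:45, 14:45–15:45, 17:15–18:15.
Bob ∩ Yolanda ∩ Ulrich: 08:45–09:45, 10:15–10:45, 17:15–18:15.
Restricted to 09:15–16:30: 09:15–09:45, 10:15–10:45.
Windows ≥ 15 min: 09:15–09:45, 10:15–10:45.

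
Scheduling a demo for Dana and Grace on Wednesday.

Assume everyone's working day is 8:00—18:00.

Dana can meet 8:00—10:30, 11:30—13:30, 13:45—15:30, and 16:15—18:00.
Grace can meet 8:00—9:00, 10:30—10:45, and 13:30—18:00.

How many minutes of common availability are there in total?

270 minutes

Dana ∩ Grace: 08:00–09:00, 13:45–15:30, 16:15–18:00.
Total common minutes: 60 + 105 + 105 = 270.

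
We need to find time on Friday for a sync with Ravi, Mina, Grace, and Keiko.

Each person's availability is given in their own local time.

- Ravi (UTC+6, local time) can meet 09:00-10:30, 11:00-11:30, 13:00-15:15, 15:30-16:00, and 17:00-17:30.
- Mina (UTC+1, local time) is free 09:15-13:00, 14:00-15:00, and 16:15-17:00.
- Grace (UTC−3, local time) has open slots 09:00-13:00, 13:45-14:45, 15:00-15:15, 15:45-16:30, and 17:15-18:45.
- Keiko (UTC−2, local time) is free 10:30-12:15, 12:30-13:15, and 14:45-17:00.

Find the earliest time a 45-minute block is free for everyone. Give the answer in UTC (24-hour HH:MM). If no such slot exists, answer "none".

none

Ravi → UTC: 03:00–04:30, 05:00–05:30, 07:00–09:15, 09:30–10:00, 11:00–11:30.
Mina → UTC: 08:15–12:00, 13:00–14:00, 15:15–16:00.
Grace → UTC: 12:00–16:00, 16:45–17:45, 18:00–18:15, 18:45–19:30, 20:15–21:45.
Keiko → UTC: 12:30–14:15, 14:30–15:15, 16:45–19:00.
Ravi ∩ Mina: 08:15–09:15, 09:30–10:00, 11:00–11:30.
Ravi ∩ Mina ∩ Grace: (none).
Ravi ∩ Mina ∩ Grace ∩ Keiko: (none).
Windows ≥ 45 min: (none).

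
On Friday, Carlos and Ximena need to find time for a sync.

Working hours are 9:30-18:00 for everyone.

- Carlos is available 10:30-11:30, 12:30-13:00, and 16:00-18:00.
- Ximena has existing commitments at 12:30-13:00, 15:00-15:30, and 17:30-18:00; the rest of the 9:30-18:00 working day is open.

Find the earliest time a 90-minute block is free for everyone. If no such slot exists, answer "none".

Ximena free within 09:30–18:00: 09:30–12:30, 13:00–15:00, 15:30–17:30.
Carlos ∩ Ximena: 10:30–11:30, 16:00–17:30.
Windows ≥ 90 min: 16:00–17:30.
Earliest such window starts at 16:00.

16:00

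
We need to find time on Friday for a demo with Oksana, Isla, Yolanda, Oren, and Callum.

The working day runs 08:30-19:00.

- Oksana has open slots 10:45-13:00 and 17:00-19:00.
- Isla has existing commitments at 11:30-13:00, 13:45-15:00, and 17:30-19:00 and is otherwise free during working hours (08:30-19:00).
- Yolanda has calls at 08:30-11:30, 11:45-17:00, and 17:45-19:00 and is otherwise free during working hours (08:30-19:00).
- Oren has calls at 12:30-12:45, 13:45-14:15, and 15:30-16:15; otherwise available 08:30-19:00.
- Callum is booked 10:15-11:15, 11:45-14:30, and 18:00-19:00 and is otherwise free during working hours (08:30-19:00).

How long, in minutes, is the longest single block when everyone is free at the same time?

30 minutes

Isla free within 08:30–19:00: 08:30–11:30, 13:00–13:45, 15:00–17:30.
Yolanda free within 08:30–19:00: 11:30–11:45, 17:00–17:45.
Oren free within 08:30–19:00: 08:30–12:30, 12:45–13:45, 14:15–15:30, 16:15–19:00.
Callum free within 08:30–19:00: 08:30–10:15, 11:15–11:45, 14:30–18:00.
Oksana ∩ Isla: 10:45–11:30, 17:00–17:30.
Oksana ∩ Isla ∩ Yolanda: 17:00–17:30.
Oksana ∩ Isla ∩ Yolanda ∩ Oren: 17:00–17:30.
Oksana ∩ Isla ∩ Yolanda ∩ Oren ∩ Callum: 17:00–17:30.
Single common window of 30 minutes.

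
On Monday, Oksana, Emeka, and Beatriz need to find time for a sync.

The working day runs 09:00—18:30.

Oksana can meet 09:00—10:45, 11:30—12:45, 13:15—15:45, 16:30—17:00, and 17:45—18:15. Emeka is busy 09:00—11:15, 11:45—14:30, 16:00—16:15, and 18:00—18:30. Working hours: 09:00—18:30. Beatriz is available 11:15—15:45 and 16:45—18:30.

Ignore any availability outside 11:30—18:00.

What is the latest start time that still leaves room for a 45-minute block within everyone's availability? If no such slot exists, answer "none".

15:00

Emeka free within 09:00–18:30: 11:15–11:45, 14:30–16:00, 16:15–18:00.
Oksana ∩ Emeka: 11:30–11:45, 14:30–15:45, 16:30–17:00, 17:45–18:00.
Oksana ∩ Emeka ∩ Beatriz: 11:30–11:45, 14:30–15:45, 16:45–17:00, 17:45–18:00.
Restricted to 11:30–18:00: 11:30–11:45, 14:30–15:45, 16:45–17:00, 17:45–18:00.
Windows ≥ 45 min: 14:30–15:45.
Latest start in the last window 14:30–15:45 is 15:45 − 45 min = 15:00.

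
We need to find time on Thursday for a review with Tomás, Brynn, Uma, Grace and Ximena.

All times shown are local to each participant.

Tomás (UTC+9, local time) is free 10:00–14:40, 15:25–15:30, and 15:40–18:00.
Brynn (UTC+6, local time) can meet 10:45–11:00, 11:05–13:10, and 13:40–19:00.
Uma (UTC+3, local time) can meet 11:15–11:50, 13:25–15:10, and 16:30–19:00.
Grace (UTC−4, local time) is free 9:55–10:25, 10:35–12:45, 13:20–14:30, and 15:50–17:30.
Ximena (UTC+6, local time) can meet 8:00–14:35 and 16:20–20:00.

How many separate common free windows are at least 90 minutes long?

Tomás → UTC: 01:00–05:40, 06:25–06:30, 06:40–09:00.
Brynn → UTC: 04:45–05:00, 05:05–07:10, 07:40–13:00.
Uma → UTC: 08:15–08:50, 10:25–12:10, 13:30–16:00.
Grace → UTC: 13:55–14:25, 14:35–16:45, 17:20–18:30, 19:50–21:30.
Ximena → UTC: 02:00–08:35, 10:20–14:00.
Tomás ∩ Brynn: 04:45–05:00, 05:05–05:40, 06:25–06:30, 06:40–07:10, 07:40–09:00.
Tomás ∩ Brynn ∩ Uma: 08:15–08:50.
Tomás ∩ Brynn ∩ Uma ∩ Grace: (none).
Tomás ∩ Brynn ∩ Uma ∩ Grace ∩ Ximena: (none).
Windows ≥ 90 min: (none).
That's 0 windows.

0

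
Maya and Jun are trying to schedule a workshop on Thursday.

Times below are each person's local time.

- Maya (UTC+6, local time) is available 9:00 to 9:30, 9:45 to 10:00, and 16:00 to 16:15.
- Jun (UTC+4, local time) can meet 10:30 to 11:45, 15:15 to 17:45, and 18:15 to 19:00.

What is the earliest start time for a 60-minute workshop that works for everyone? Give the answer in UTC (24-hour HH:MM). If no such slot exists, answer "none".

none

Maya → UTC: 03:00–03:30, 03:45–04:00, 10:00–10:15.
Jun → UTC: 06:30–07:45, 11:15–13:45, 14:15–15:00.
Maya ∩ Jun: (none).
Windows ≥ 60 min: (none).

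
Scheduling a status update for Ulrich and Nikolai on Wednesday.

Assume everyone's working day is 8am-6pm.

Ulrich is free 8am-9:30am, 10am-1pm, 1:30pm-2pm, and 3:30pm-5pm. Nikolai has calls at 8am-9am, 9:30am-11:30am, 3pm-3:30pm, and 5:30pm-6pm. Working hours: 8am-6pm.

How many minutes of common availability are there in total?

240 minutes

Nikolai free within 08:00–18:00: 09:00–09:30, 11:30–15:00, 15:30–17:30.
Ulrich ∩ Nikolai: 09:00–09:30, 11:30–13:00, 13:30–14:00, 15:30–17:00.
Total common minutes: 30 + 90 + 30 + 90 = 240.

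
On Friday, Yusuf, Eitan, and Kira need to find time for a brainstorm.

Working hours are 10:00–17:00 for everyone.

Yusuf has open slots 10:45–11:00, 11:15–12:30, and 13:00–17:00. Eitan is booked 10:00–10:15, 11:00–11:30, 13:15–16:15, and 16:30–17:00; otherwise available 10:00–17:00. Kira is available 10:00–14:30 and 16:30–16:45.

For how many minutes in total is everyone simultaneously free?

Eitan free within 10:00–17:00: 10:15–11:00, 11:30–13:15, 16:15–16:30.
Yusuf ∩ Eitan: 10:45–11:00, 11:30–12:30, 13:00–13:15, 16:15–16:30.
Yusuf ∩ Eitan ∩ Kira: 10:45–11:00, 11:30–12:30, 13:00–13:15.
Total common minutes: 15 + 60 + 15 = 90.

90 minutes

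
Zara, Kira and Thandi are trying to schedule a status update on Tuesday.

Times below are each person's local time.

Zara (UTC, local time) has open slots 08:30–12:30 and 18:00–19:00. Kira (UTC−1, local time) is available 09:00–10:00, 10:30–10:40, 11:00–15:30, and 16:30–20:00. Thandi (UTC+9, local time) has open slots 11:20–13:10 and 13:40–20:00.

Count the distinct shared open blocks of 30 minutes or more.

Zara → UTC: 08:30–12:30, 18:00–19:00.
Kira → UTC: 10:00–11:00, 11:30–11:40, 12:00–16:30, 17:30–21:00.
Thandi → UTC: 02:20–04:10, 04:40–11:00.
Zara ∩ Kira: 10:00–11:00, 11:30–11:40, 12:00–12:30, 18:00–19:00.
Zara ∩ Kira ∩ Thandi: 10:00–11:00.
Windows ≥ 30 min: 10:00–11:00.
That's 1 window.

1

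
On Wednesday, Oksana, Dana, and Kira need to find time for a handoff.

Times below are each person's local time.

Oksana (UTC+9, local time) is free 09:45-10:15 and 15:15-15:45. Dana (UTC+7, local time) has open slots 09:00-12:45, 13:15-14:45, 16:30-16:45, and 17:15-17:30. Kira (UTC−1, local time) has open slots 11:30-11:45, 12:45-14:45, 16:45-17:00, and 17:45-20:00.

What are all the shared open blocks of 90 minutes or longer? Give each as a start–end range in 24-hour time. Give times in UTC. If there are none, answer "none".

none

Oksana → UTC: 00:45–01:15, 06:15–06:45.
Dana → UTC: 02:00–05:45, 06:15–07:45, 09:30–09:45, 10:15–10:30.
Kira → UTC: 12:30–12:45, 13:45–15:45, 17:45–18:00, 18:45–21:00.
Oksana ∩ Dana: 06:15–06:45.
Oksana ∩ Dana ∩ Kira: (none).
Windows ≥ 90 min: (none).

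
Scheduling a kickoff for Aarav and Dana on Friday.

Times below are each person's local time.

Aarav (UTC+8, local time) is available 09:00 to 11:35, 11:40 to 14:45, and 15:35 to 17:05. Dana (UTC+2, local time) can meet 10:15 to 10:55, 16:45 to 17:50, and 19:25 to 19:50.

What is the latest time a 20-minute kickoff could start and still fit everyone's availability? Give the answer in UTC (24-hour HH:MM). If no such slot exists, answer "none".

Aarav → UTC: 01:00–03:35, 03:40–06:45, 07:35–09:05.
Dana → UTC: 08:15–08:55, 14:45–15:50, 17:25–17:50.
Aarav ∩ Dana: 08:15–08:55.
Windows ≥ 20 min: 08:15–08:55.
Latest start in the last window 08:15–08:55 is 08:55 − 20 min = 08:35.

08:35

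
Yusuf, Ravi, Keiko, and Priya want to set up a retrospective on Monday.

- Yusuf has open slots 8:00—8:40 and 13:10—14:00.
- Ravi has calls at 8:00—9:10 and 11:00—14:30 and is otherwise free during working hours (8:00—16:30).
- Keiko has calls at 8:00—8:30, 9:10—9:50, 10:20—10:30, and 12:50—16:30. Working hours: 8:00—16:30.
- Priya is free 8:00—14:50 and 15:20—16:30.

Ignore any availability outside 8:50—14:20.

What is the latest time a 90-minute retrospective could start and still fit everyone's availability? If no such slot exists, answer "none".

Ravi free within 08:00–16:30: 09:10–11:00, 14:30–16:30.
Keiko free within 08:00–16:30: 08:30–09:10, 09:50–10:20, 10:30–12:50.
Yusuf ∩ Ravi: (none).
Yusuf ∩ Ravi ∩ Keiko: (none).
Yusuf ∩ Ravi ∩ Keiko ∩ Priya: (none).
Restricted to 08:50–14:20: (none).
Windows ≥ 90 min: (none).

none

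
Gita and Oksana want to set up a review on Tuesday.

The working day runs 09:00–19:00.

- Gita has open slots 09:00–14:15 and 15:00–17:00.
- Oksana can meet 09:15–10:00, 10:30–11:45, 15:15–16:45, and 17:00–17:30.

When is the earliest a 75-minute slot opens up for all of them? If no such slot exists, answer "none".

10:30

Gita ∩ Oksana: 09:15–10:00, 10:30–11:45, 15:15–16:45.
Windows ≥ 75 min: 10:30–11:45, 15:15–16:45.
Earliest such window starts at 10:30.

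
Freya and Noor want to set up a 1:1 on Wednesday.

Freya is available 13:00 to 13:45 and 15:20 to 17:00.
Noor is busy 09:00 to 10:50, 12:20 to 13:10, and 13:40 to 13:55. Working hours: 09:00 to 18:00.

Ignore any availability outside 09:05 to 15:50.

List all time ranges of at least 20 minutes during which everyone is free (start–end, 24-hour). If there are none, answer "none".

Noor free within 09:00–18:00: 10:50–12:20, 13:10–13:40, 13:55–18:00.
Freya ∩ Noor: 13:10–13:40, 15:20–17:00.
Restricted to 09:05–15:50: 13:10–13:40, 15:20–15:50.
Windows ≥ 20 min: 13:10–13:40, 15:20–15:50.

13:10–13:40, 15:20–15:50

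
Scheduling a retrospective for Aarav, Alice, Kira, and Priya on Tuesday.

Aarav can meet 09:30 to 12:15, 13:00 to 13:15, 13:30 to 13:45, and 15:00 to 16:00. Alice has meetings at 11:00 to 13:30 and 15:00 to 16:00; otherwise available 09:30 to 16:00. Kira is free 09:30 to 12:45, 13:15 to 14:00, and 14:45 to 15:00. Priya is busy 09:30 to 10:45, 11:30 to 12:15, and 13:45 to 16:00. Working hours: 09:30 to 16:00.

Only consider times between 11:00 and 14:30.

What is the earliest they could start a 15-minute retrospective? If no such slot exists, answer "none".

13:30

Alice free within 09:30–16:00: 09:30–11:00, 13:30–15:00.
Priya free within 09:30–16:00: 10:45–11:30, 12:15–13:45.
Aarav ∩ Alice: 09:30–11:00, 13:30–13:45.
Aarav ∩ Alice ∩ Kira: 09:30–11:00, 13:30–13:45.
Aarav ∩ Alice ∩ Kira ∩ Priya: 10:45–11:00, 13:30–13:45.
Restricted to 11:00–14:30: 13:30–13:45.
Windows ≥ 15 min: 13:30–13:45.
Earliest such window starts at 13:30.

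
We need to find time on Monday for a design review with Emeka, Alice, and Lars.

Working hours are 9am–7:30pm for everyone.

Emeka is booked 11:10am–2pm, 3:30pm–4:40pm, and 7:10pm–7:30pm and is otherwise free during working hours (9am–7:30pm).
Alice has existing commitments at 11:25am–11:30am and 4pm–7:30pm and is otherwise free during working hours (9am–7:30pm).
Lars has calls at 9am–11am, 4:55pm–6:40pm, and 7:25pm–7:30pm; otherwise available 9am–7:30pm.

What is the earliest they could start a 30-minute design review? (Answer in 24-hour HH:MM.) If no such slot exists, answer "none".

14:00

Emeka free within 09:00–19:30: 09:00–11:10, 14:00–15:30, 16:40–19:10.
Alice free within 09:00–19:30: 09:00–11:25, 11:30–16:00.
Lars free within 09:00–19:30: 11:00–16:55, 18:40–19:25.
Emeka ∩ Alice: 09:00–11:10, 14:00–15:30.
Emeka ∩ Alice ∩ Lars: 11:00–11:10, 14:00–15:30.
Windows ≥ 30 min: 14:00–15:30.
Earliest such window starts at 14:00.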